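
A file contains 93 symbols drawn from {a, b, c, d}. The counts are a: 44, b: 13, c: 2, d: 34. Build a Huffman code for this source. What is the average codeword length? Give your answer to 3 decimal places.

1.688 bits/symbol

Probabilities are the counts divided by 93.
Repeatedly combine the two least-probable nodes; the expected code length is the sum of the merged weights.
merge 2/93 + 13/93 → 5/31
merge 5/31 + 34/93 → 49/93
merge 44/93 + 49/93 → 1
L = 5/31 + 49/93 + 1 = 157/93 ≈ 1.688 bits/symbol.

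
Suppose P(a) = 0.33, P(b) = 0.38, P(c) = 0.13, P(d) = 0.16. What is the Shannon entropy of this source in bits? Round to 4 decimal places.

1.8639 bits

H = −Σ pᵢ log₂ pᵢ.
−0.33·log₂(0.33) = 0.5278
−0.38·log₂(0.38) = 0.5305
−0.13·log₂(0.13) = 0.3826
−0.16·log₂(0.16) = 0.4230
Sum ≈ 1.8639 → 1.8639 bits.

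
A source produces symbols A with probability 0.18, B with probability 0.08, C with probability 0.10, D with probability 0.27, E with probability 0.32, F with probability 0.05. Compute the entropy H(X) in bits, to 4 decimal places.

H = −Σ pᵢ log₂ pᵢ.
−0.18·log₂(0.18) = 0.4453
−0.08·log₂(0.08) = 0.2915
−0.10·log₂(0.10) = 0.3322
−0.27·log₂(0.27) = 0.5100
−0.32·log₂(0.32) = 0.5260
−0.05·log₂(0.05) = 0.2161
Sum ≈ 2.3212 → 2.3212 bits.

2.3212 bits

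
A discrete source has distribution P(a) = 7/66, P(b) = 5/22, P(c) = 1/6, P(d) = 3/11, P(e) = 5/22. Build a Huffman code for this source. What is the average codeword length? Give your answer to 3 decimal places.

2.273 bits/symbol

Repeatedly combine the two least-probable nodes; the expected code length is the sum of the merged weights.
merge 7/66 + 1/6 → 3/11
merge 5/22 + 5/22 → 5/11
merge 3/11 + 3/11 → 6/11
merge 5/11 + 6/11 → 1
L = 3/11 + 5/11 + 6/11 + 1 = 25/11 ≈ 2.273 bits/symbol.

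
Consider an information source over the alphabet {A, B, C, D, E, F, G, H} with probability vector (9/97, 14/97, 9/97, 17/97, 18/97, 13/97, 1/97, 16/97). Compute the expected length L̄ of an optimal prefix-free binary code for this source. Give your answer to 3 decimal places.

2.918 bits/symbol

Repeatedly combine the two least-probable nodes; the expected code length is the sum of the merged weights.
merge 1/97 + 9/97 → 10/97
merge 9/97 + 10/97 → 19/97
merge 13/97 + 14/97 → 27/97
merge 16/97 + 17/97 → 33/97
merge 18/97 + 19/97 → 37/97
merge 27/97 + 33/97 → 60/97
merge 37/97 + 60/97 → 1
L = 10/97 + 19/97 + 27/97 + 33/97 + 37/97 + 60/97 + 1 = 283/97 ≈ 2.918 bits/symbol.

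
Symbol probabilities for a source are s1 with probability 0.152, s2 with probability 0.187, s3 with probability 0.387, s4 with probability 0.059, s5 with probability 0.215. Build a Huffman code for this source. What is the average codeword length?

Repeatedly combine the two least-probable nodes; the expected code length is the sum of the merged weights.
merge 59/1000 + 19/125 → 211/1000
merge 187/1000 + 211/1000 → 199/500
merge 43/200 + 387/1000 → 301/500
merge 199/500 + 301/500 → 1
L = 211/1000 + 199/500 + 301/500 + 1 = 2211/1000 = 2.211 bits/symbol.

2.211 bits/symbol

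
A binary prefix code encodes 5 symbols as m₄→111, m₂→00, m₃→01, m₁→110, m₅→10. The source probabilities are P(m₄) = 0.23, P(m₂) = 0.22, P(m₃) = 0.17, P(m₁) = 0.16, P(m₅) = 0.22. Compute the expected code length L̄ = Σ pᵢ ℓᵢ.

2.39 bits/symbol

L̄ = Σ pᵢ·ℓᵢ = 0.23·3 + 0.22·2 + 0.17·2 + 0.16·3 + 0.22·2 = 2.39 bits/symbol.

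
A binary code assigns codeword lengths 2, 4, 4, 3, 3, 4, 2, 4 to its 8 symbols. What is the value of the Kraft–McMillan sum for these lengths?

With common denominator 2^4 = 16: Σ 2^(−ℓᵢ) = 4/16 + 1/16 + 1/16 + 2/16 + 2/16 + 1/16 + 4/16 + 1/16 = 16/16 = 1.

1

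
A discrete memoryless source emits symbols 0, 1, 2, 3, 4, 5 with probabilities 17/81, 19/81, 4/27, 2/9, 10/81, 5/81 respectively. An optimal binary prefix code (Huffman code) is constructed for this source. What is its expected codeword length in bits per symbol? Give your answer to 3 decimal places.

Repeatedly combine the two least-probable nodes; the expected code length is the sum of the merged weights.
merge 5/81 + 10/81 → 5/27
merge 4/27 + 5/27 → 1/3
merge 17/81 + 2/9 → 35/81
merge 19/81 + 1/3 → 46/81
merge 35/81 + 46/81 → 1
L = 5/27 + 1/3 + 35/81 + 46/81 + 1 = 68/27 ≈ 2.519 bits/symbol.

2.519 bits/symbol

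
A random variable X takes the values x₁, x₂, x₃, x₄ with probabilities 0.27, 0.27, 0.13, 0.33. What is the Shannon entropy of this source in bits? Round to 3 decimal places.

H = −Σ pᵢ log₂ pᵢ.
−0.27·log₂(0.27) = 0.5100
−0.27·log₂(0.27) = 0.5100
−0.13·log₂(0.13) = 0.3826
−0.33·log₂(0.33) = 0.5278
Sum ≈ 1.9305 → 1.931 bits.

1.931 bits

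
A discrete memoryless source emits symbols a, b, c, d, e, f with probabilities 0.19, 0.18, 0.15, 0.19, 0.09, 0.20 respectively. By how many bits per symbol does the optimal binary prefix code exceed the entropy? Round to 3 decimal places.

Entropy H = −Σ p log₂ p ≈ 2.5433 bits.
Huffman merges: 9/100+3/20→6/25; 9/50+19/100→37/100; 19/100+1/5→39/100; 6/25+37/100→61/100; 39/100+61/100→1. L = 261/100 ≈ 2.6100.
L − H = 2.6100 − 2.5433 = 0.067 bits.

0.067 bits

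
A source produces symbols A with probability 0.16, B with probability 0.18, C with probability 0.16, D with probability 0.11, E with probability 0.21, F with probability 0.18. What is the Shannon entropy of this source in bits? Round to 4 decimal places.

2.5598 bits

H = −Σ pᵢ log₂ pᵢ.
−0.16·log₂(0.16) = 0.4230
−0.18·log₂(0.18) = 0.4453
−0.16·log₂(0.16) = 0.4230
−0.11·log₂(0.11) = 0.3503
−0.21·log₂(0.21) = 0.4728
−0.18·log₂(0.18) = 0.4453
Sum ≈ 2.5598 → 2.5598 bits.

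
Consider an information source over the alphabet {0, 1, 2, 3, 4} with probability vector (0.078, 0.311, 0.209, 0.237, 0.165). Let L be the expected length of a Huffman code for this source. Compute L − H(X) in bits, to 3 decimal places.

0.039 bits

Entropy H = −Σ p log₂ p ≈ 2.2043 bits.
Huffman merges: 39/500+33/200→243/1000; 209/1000+237/1000→223/500; 243/1000+311/1000→277/500; 223/500+277/500→1. L = 2243/1000 ≈ 2.2430.
L − H = 2.2430 − 2.2043 = 0.039 bits.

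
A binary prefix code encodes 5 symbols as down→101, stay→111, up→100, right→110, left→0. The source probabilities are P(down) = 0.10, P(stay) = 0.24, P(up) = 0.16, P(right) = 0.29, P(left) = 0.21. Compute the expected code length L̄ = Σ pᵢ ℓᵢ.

L̄ = Σ pᵢ·ℓᵢ = 0.10·3 + 0.24·3 + 0.16·3 + 0.29·3 + 0.21·1 = 2.58 bits/symbol.

2.58 bits/symbol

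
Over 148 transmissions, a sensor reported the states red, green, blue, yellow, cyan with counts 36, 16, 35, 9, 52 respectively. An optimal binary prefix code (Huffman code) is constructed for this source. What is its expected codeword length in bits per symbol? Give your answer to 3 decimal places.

Probabilities are the counts divided by 148.
Repeatedly combine the two least-probable nodes; the expected code length is the sum of the merged weights.
merge 9/148 + 4/37 → 25/148
merge 25/148 + 35/148 → 15/37
merge 9/37 + 13/37 → 22/37
merge 15/37 + 22/37 → 1
L = 25/148 + 15/37 + 22/37 + 1 = 321/148 ≈ 2.169 bits/symbol.

2.169 bits/symbol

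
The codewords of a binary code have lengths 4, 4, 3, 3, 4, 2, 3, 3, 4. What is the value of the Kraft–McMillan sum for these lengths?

With common denominator 2^4 = 16: Σ 2^(−ℓᵢ) = 1/16 + 1/16 + 2/16 + 2/16 + 1/16 + 4/16 + 2/16 + 2/16 + 1/16 = 16/16 = 1.

1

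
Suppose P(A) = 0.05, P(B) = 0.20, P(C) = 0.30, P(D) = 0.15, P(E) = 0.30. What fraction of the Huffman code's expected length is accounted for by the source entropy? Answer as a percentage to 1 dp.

Entropy H = −Σ p log₂ p ≈ 2.1332 bits.
Huffman merges: 1/20+3/20→1/5; 1/5+1/5→2/5; 3/10+3/10→3/5; 2/5+3/5→1. L = 11/5 ≈ 2.2000.
Efficiency = H/L = 2.1332/2.2000 = 97.0%.

97.0%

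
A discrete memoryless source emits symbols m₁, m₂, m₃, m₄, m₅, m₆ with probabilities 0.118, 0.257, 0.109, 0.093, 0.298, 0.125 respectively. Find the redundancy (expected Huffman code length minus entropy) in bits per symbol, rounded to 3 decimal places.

0.015 bits

Entropy H = −Σ p log₂ p ≈ 2.4303 bits.
Huffman merges: 93/1000+109/1000→101/500; 59/500+1/8→243/1000; 101/500+243/1000→89/200; 257/1000+149/500→111/200; 89/200+111/200→1. L = 489/200 ≈ 2.4450.
L − H = 2.4450 − 2.4303 = 0.015 bits.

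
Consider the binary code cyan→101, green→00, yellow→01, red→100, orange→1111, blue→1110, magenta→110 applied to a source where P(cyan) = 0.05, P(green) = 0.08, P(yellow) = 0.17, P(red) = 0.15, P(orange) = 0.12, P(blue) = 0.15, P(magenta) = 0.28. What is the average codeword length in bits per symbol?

3.02 bits/symbol

L̄ = Σ pᵢ·ℓᵢ = 0.05·3 + 0.08·2 + 0.17·2 + 0.15·3 + 0.12·4 + 0.15·4 + 0.28·3 = 3.02 bits/symbol.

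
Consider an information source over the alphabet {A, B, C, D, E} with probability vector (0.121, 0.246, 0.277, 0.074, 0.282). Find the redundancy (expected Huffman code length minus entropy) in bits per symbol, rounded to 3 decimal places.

0.023 bits

Entropy H = −Σ p log₂ p ≈ 2.1724 bits.
Huffman merges: 37/500+121/1000→39/200; 39/200+123/500→441/1000; 277/1000+141/500→559/1000; 441/1000+559/1000→1. L = 439/200 ≈ 2.1950.
L − H = 2.1950 − 2.1724 = 0.023 bits.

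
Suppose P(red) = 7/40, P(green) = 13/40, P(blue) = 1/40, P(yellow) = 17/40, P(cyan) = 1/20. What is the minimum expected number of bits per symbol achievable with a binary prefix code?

1.9 bits/symbol

Repeatedly combine the two least-probable nodes; the expected code length is the sum of the merged weights.
merge 1/40 + 1/20 → 3/40
merge 3/40 + 7/40 → 1/4
merge 1/4 + 13/40 → 23/40
merge 17/40 + 23/40 → 1
L = 3/40 + 1/4 + 23/40 + 1 = 19/10 = 1.9 bits/symbol.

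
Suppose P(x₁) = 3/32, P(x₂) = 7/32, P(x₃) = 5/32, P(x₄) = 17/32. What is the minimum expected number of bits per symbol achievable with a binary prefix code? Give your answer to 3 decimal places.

1.719 bits/symbol

Repeatedly combine the two least-probable nodes; the expected code length is the sum of the merged weights.
merge 3/32 + 5/32 → 1/4
merge 7/32 + 1/4 → 15/32
merge 15/32 + 17/32 → 1
L = 1/4 + 15/32 + 1 = 55/32 ≈ 1.719 bits/symbol.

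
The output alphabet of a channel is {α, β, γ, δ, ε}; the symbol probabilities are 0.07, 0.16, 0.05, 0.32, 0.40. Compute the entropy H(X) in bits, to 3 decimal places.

H = −Σ pᵢ log₂ pᵢ.
−0.07·log₂(0.07) = 0.2686
−0.16·log₂(0.16) = 0.4230
−0.05·log₂(0.05) = 0.2161
−0.32·log₂(0.32) = 0.5260
−0.40·log₂(0.40) = 0.5288
Sum ≈ 1.9625 → 1.962 bits.

1.962 bits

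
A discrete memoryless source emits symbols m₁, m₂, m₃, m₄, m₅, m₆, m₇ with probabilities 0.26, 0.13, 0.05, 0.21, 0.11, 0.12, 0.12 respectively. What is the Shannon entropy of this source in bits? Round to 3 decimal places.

2.661 bits

H = −Σ pᵢ log₂ pᵢ.
−0.26·log₂(0.26) = 0.5053
−0.13·log₂(0.13) = 0.3826
−0.05·log₂(0.05) = 0.2161
−0.21·log₂(0.21) = 0.4728
−0.11·log₂(0.11) = 0.3503
−0.12·log₂(0.12) = 0.3671
−0.12·log₂(0.12) = 0.3671
Sum ≈ 2.6613 → 2.661 bits.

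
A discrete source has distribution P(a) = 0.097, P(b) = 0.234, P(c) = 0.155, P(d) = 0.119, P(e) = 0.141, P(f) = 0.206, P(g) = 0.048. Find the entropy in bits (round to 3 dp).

H = −Σ pᵢ log₂ pᵢ.
−0.097·log₂(0.097) = 0.3265
−0.234·log₂(0.234) = 0.4903
−0.155·log₂(0.155) = 0.4169
−0.119·log₂(0.119) = 0.3654
−0.141·log₂(0.141) = 0.3985
−0.206·log₂(0.206) = 0.4695
−0.048·log₂(0.048) = 0.2103
Sum ≈ 2.6775 → 2.677 bits.

2.677 bits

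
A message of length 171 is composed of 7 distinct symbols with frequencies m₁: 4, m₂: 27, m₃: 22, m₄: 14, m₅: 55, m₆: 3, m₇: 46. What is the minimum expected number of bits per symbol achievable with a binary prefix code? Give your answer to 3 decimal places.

Probabilities are the counts divided by 171.
Repeatedly combine the two least-probable nodes; the expected code length is the sum of the merged weights.
merge 1/57 + 4/171 → 7/171
merge 7/171 + 14/171 → 7/57
merge 7/57 + 22/171 → 43/171
merge 3/19 + 43/171 → 70/171
merge 46/171 + 55/171 → 101/171
merge 70/171 + 101/171 → 1
L = 7/171 + 7/57 + 43/171 + 70/171 + 101/171 + 1 = 413/171 ≈ 2.415 bits/symbol.

2.415 bits/symbol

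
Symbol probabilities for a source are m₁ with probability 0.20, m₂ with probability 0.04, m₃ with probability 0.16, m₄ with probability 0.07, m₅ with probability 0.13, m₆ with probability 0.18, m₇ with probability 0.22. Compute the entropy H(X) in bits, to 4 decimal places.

2.6502 bits

H = −Σ pᵢ log₂ pᵢ.
−0.20·log₂(0.20) = 0.4644
−0.04·log₂(0.04) = 0.1858
−0.16·log₂(0.16) = 0.4230
−0.07·log₂(0.07) = 0.2686
−0.13·log₂(0.13) = 0.3826
−0.18·log₂(0.18) = 0.4453
−0.22·log₂(0.22) = 0.4806
Sum ≈ 2.6502 → 2.6502 bits.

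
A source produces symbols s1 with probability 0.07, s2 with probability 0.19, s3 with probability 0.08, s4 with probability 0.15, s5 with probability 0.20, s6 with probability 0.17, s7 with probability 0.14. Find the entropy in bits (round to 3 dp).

2.722 bits

H = −Σ pᵢ log₂ pᵢ.
−0.07·log₂(0.07) = 0.2686
−0.19·log₂(0.19) = 0.4552
−0.08·log₂(0.08) = 0.2915
−0.15·log₂(0.15) = 0.4105
−0.20·log₂(0.20) = 0.4644
−0.17·log₂(0.17) = 0.4346
−0.14·log₂(0.14) = 0.3971
Sum ≈ 2.7219 → 2.722 bits.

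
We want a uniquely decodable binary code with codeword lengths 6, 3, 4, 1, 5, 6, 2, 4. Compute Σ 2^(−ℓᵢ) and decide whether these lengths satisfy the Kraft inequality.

With common denominator 2^6 = 64: Σ 2^(−ℓᵢ) = 1/64 + 8/64 + 4/64 + 32/64 + 2/64 + 1/64 + 16/64 + 4/64 = 68/64 = 1.0625.
Kraft's inequality requires Σ ≤ 1; here Σ = 1.0625 > 1, so no such prefix code exists.

1.0625; no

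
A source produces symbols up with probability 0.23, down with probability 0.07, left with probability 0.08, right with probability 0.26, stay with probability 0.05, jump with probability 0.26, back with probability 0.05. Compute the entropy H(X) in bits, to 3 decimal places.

H = −Σ pᵢ log₂ pᵢ.
−0.23·log₂(0.23) = 0.4877
−0.07·log₂(0.07) = 0.2686
−0.08·log₂(0.08) = 0.2915
−0.26·log₂(0.26) = 0.5053
−0.05·log₂(0.05) = 0.2161
−0.26·log₂(0.26) = 0.5053
−0.05·log₂(0.05) = 0.2161
Sum ≈ 2.4905 → 2.491 bits.

2.491 bits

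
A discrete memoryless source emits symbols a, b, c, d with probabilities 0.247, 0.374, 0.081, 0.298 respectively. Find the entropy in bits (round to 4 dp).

1.8432 bits

H = −Σ pᵢ log₂ pᵢ.
−0.247·log₂(0.247) = 0.4983
−0.374·log₂(0.374) = 0.5307
−0.081·log₂(0.081) = 0.2937
−0.298·log₂(0.298) = 0.5205
Sum ≈ 1.8432 → 1.8432 bits.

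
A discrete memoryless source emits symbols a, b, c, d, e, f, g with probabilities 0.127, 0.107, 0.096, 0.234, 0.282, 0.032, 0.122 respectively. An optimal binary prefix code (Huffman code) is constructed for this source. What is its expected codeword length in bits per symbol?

Repeatedly combine the two least-probable nodes; the expected code length is the sum of the merged weights.
merge 4/125 + 12/125 → 16/125
merge 107/1000 + 61/500 → 229/1000
merge 127/1000 + 16/125 → 51/200
merge 229/1000 + 117/500 → 463/1000
merge 51/200 + 141/500 → 537/1000
merge 463/1000 + 537/1000 → 1
L = 16/125 + 229/1000 + 51/200 + 463/1000 + 537/1000 + 1 = 653/250 = 2.612 bits/symbol.

2.612 bits/symbol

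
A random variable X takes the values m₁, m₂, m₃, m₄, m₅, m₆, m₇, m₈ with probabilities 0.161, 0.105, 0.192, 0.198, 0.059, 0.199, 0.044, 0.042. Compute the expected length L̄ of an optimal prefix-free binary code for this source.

Repeatedly combine the two least-probable nodes; the expected code length is the sum of the merged weights.
merge 21/500 + 11/250 → 43/500
merge 59/1000 + 43/500 → 29/200
merge 21/200 + 29/200 → 1/4
merge 161/1000 + 24/125 → 353/1000
merge 99/500 + 199/1000 → 397/1000
merge 1/4 + 353/1000 → 603/1000
merge 397/1000 + 603/1000 → 1
L = 43/500 + 29/200 + 1/4 + 353/1000 + 397/1000 + 603/1000 + 1 = 1417/500 = 2.834 bits/symbol.

2.834 bits/symbol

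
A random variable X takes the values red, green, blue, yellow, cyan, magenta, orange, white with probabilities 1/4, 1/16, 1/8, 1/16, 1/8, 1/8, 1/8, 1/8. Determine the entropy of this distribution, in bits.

2.875 bits

Each probability is a power of 1/2, so log₂(1/p) is an integer.
H = Σ p·log₂(1/p) = 1/4·2 + 1/16·4 + 1/8·3 + 1/16·4 + 1/8·3 + 1/8·3 + 1/8·3 + 1/8·3 = 2.875 bits.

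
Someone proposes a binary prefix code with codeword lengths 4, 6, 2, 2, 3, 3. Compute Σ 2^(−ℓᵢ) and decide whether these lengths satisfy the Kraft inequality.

0.828125; yes

With common denominator 2^6 = 64: Σ 2^(−ℓᵢ) = 4/64 + 1/64 + 16/64 + 16/64 + 8/64 + 8/64 = 53/64 = 0.828125.
Kraft's inequality requires Σ ≤ 1; here Σ = 0.828125 ≤ 1, so such a prefix code exists.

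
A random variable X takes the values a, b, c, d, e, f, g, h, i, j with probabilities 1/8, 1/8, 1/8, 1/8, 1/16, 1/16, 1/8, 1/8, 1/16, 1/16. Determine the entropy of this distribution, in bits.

Each probability is a power of 1/2, so log₂(1/p) is an integer.
H = Σ p·log₂(1/p) = 1/8·3 + 1/8·3 + 1/8·3 + 1/8·3 + 1/16·4 + 1/16·4 + 1/8·3 + 1/8·3 + 1/16·4 + 1/16·4 = 3.25 bits.

3.25 bits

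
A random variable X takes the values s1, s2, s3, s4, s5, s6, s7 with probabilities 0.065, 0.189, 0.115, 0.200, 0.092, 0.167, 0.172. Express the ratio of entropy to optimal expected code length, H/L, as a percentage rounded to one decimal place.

98.2%

Entropy H = −Σ p log₂ p ≈ 2.7185 bits.
Huffman merges: 13/200+23/250→157/1000; 23/200+157/1000→34/125; 167/1000+43/250→339/1000; 189/1000+1/5→389/1000; 34/125+339/1000→611/1000; 389/1000+611/1000→1. L = 346/125 ≈ 2.7680.
Efficiency = H/L = 2.7185/2.7680 = 98.2%.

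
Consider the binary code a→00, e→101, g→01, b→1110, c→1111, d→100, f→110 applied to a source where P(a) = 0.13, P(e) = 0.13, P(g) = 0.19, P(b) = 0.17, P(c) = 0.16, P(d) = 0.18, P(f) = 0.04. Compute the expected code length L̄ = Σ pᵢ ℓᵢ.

3.01 bits/symbol

L̄ = Σ pᵢ·ℓᵢ = 0.13·2 + 0.13·3 + 0.19·2 + 0.17·4 + 0.16·4 + 0.18·3 + 0.04·3 = 3.01 bits/symbol.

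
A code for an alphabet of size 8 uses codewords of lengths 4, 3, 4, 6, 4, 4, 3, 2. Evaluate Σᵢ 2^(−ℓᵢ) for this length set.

With common denominator 2^6 = 64: Σ 2^(−ℓᵢ) = 4/64 + 8/64 + 4/64 + 1/64 + 4/64 + 4/64 + 8/64 + 16/64 = 49/64 = 0.765625.

0.765625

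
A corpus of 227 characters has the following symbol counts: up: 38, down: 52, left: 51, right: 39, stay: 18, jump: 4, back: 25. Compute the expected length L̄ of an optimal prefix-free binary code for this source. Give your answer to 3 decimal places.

Probabilities are the counts divided by 227.
Repeatedly combine the two least-probable nodes; the expected code length is the sum of the merged weights.
merge 4/227 + 18/227 → 22/227
merge 22/227 + 25/227 → 47/227
merge 38/227 + 39/227 → 77/227
merge 47/227 + 51/227 → 98/227
merge 52/227 + 77/227 → 129/227
merge 98/227 + 129/227 → 1
L = 22/227 + 47/227 + 77/227 + 98/227 + 129/227 + 1 = 600/227 ≈ 2.643 bits/symbol.

2.643 bits/symbol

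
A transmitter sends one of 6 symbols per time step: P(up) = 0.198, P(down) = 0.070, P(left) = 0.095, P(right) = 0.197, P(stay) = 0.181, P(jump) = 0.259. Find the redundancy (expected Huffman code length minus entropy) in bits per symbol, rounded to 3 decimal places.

Entropy H = −Σ p log₂ p ≈ 2.4666 bits.
Huffman merges: 7/100+19/200→33/200; 33/200+181/1000→173/500; 197/1000+99/500→79/200; 259/1000+173/500→121/200; 79/200+121/200→1. L = 2511/1000 ≈ 2.5110.
L − H = 2.5110 − 2.4666 = 0.044 bits.

0.044 bits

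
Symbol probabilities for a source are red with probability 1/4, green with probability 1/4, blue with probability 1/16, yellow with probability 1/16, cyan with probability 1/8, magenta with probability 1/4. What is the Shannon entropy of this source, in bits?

2.375 bits

Each probability is a power of 1/2, so log₂(1/p) is an integer.
H = Σ p·log₂(1/p) = 1/4·2 + 1/4·2 + 1/16·4 + 1/16·4 + 1/8·3 + 1/4·2 = 2.375 bits.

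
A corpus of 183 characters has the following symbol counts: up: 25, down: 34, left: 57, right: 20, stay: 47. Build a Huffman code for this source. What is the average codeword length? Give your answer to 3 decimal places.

Probabilities are the counts divided by 183.
Repeatedly combine the two least-probable nodes; the expected code length is the sum of the merged weights.
merge 20/183 + 25/183 → 15/61
merge 34/183 + 15/61 → 79/183
merge 47/183 + 19/61 → 104/183
merge 79/183 + 104/183 → 1
L = 15/61 + 79/183 + 104/183 + 1 = 137/61 ≈ 2.246 bits/symbol.

2.246 bits/symbol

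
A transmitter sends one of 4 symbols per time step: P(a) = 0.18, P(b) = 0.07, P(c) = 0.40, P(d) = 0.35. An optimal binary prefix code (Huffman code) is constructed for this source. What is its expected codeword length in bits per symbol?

Repeatedly combine the two least-probable nodes; the expected code length is the sum of the merged weights.
merge 7/100 + 9/50 → 1/4
merge 1/4 + 7/20 → 3/5
merge 2/5 + 3/5 → 1
L = 1/4 + 3/5 + 1 = 37/20 = 1.85 bits/symbol.

1.85 bits/symbol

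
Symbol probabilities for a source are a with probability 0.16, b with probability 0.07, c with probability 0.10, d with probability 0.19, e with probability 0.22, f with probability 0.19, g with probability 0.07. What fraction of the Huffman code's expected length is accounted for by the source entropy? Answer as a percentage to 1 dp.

98.3%

Entropy H = −Σ p log₂ p ≈ 2.6833 bits.
Huffman merges: 7/100+7/100→7/50; 1/10+7/50→6/25; 4/25+19/100→7/20; 19/100+11/50→41/100; 6/25+7/20→59/100; 41/100+59/100→1. L = 273/100 ≈ 2.7300.
Efficiency = H/L = 2.6833/2.7300 = 98.3%.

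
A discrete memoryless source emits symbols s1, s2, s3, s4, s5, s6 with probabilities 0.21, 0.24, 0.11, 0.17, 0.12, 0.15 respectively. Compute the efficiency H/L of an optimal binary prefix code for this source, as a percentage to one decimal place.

99.2%

Entropy H = −Σ p log₂ p ≈ 2.5294 bits.
Huffman merges: 11/100+3/25→23/100; 3/20+17/100→8/25; 21/100+23/100→11/25; 6/25+8/25→14/25; 11/25+14/25→1. L = 51/20 ≈ 2.5500.
Efficiency = H/L = 2.5294/2.5500 = 99.2%.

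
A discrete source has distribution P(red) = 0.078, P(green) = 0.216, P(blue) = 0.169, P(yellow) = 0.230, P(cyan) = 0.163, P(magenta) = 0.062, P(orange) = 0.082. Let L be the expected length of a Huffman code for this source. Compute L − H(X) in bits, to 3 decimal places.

0.037 bits

Entropy H = −Σ p log₂ p ≈ 2.6569 bits.
Huffman merges: 31/500+39/500→7/50; 41/500+7/50→111/500; 163/1000+169/1000→83/250; 27/125+111/500→219/500; 23/100+83/250→281/500; 219/500+281/500→1. L = 1347/500 ≈ 2.6940.
L − H = 2.6940 − 2.6569 = 0.037 bits.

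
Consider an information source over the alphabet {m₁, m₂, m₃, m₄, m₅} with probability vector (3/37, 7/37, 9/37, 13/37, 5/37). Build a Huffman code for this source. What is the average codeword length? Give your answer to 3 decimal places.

Repeatedly combine the two least-probable nodes; the expected code length is the sum of the merged weights.
merge 3/37 + 5/37 → 8/37
merge 7/37 + 8/37 → 15/37
merge 9/37 + 13/37 → 22/37
merge 15/37 + 22/37 → 1
L = 8/37 + 15/37 + 22/37 + 1 = 82/37 ≈ 2.216 bits/symbol.

2.216 bits/symbol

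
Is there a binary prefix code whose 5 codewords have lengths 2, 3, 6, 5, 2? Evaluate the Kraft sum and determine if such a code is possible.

With common denominator 2^6 = 64: Σ 2^(−ℓᵢ) = 16/64 + 8/64 + 1/64 + 2/64 + 16/64 = 43/64 = 0.671875.
Kraft's inequality requires Σ ≤ 1; here Σ = 0.671875 ≤ 1, so such a prefix code exists.

0.671875; yes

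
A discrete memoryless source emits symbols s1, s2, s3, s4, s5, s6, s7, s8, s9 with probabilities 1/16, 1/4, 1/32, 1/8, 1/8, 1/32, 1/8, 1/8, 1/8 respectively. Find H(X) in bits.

2.9375 bits

Each probability is a power of 1/2, so log₂(1/p) is an integer.
H = Σ p·log₂(1/p) = 1/16·4 + 1/4·2 + 1/32·5 + 1/8·3 + 1/8·3 + 1/32·5 + 1/8·3 + 1/8·3 + 1/8·3 = 2.9375 bits.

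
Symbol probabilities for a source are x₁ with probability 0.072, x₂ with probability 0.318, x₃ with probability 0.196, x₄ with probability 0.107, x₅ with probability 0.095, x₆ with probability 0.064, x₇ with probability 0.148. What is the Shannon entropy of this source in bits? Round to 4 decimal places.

2.5891 bits

H = −Σ pᵢ log₂ pᵢ.
−0.072·log₂(0.072) = 0.2733
−0.318·log₂(0.318) = 0.5256
−0.196·log₂(0.196) = 0.4608
−0.107·log₂(0.107) = 0.3450
−0.095·log₂(0.095) = 0.3226
−0.064·log₂(0.064) = 0.2538
−0.148·log₂(0.148) = 0.4079
Sum ≈ 2.5891 → 2.5891 bits.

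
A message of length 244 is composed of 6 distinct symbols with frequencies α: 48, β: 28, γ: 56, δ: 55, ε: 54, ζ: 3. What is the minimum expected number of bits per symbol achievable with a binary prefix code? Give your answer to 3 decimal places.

Probabilities are the counts divided by 244.
Repeatedly combine the two least-probable nodes; the expected code length is the sum of the merged weights.
merge 3/244 + 7/61 → 31/244
merge 31/244 + 12/61 → 79/244
merge 27/122 + 55/244 → 109/244
merge 14/61 + 79/244 → 135/244
merge 109/244 + 135/244 → 1
L = 31/244 + 79/244 + 109/244 + 135/244 + 1 = 299/122 ≈ 2.451 bits/symbol.

2.451 bits/symbol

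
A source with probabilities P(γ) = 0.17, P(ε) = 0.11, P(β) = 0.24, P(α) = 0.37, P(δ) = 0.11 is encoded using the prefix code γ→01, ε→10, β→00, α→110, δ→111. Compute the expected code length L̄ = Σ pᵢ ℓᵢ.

2.48 bits/symbol

L̄ = Σ pᵢ·ℓᵢ = 0.17·2 + 0.11·2 + 0.24·2 + 0.37·3 + 0.11·3 = 2.48 bits/symbol.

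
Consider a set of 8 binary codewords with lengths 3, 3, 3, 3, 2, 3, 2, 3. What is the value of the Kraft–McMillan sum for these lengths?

With common denominator 2^3 = 8: Σ 2^(−ℓᵢ) = 1/8 + 1/8 + 1/8 + 1/8 + 2/8 + 1/8 + 2/8 + 1/8 = 10/8 = 1.25.

1.25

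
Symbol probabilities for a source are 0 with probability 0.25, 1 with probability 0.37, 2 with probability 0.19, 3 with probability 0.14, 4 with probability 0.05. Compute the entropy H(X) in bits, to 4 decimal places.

2.0992 bits

H = −Σ pᵢ log₂ pᵢ.
−0.25·log₂(0.25) = 0.5000
−0.37·log₂(0.37) = 0.5307
−0.19·log₂(0.19) = 0.4552
−0.14·log₂(0.14) = 0.3971
−0.05·log₂(0.05) = 0.2161
Sum ≈ 2.0992 → 2.0992 bits.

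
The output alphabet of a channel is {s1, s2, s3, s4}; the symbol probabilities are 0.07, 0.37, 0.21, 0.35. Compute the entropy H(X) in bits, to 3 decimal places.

H = −Σ pᵢ log₂ pᵢ.
−0.07·log₂(0.07) = 0.2686
−0.37·log₂(0.37) = 0.5307
−0.21·log₂(0.21) = 0.4728
−0.35·log₂(0.35) = 0.5301
Sum ≈ 1.8022 → 1.802 bits.

1.802 bits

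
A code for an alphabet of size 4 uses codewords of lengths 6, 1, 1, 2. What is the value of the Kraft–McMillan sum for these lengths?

With common denominator 2^6 = 64: Σ 2^(−ℓᵢ) = 1/64 + 32/64 + 32/64 + 16/64 = 81/64 = 1.265625.

1.265625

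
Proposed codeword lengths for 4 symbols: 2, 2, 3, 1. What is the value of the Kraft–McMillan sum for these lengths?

1.125

With common denominator 2^3 = 8: Σ 2^(−ℓᵢ) = 2/8 + 2/8 + 1/8 + 4/8 = 9/8 = 1.125.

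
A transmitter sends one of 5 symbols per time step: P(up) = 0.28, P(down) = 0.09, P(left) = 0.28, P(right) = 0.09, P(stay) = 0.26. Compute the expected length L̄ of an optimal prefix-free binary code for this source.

2.18 bits/symbol

Repeatedly combine the two least-probable nodes; the expected code length is the sum of the merged weights.
merge 9/100 + 9/100 → 9/50
merge 9/50 + 13/50 → 11/25
merge 7/25 + 7/25 → 14/25
merge 11/25 + 14/25 → 1
L = 9/50 + 11/25 + 14/25 + 1 = 109/50 = 2.18 bits/symbol.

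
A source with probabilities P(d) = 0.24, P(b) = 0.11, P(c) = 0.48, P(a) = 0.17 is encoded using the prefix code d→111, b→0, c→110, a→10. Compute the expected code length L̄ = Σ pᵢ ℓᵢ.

L̄ = Σ pᵢ·ℓᵢ = 0.24·3 + 0.11·1 + 0.48·3 + 0.17·2 = 2.61 bits/symbol.

2.61 bits/symbol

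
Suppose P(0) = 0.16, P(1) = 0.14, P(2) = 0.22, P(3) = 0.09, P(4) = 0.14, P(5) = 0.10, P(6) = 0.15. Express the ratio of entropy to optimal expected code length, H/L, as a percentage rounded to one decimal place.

Entropy H = −Σ p log₂ p ≈ 2.7532 bits.
Huffman merges: 9/100+1/10→19/100; 7/50+7/50→7/25; 3/20+4/25→31/100; 19/100+11/50→41/100; 7/25+31/100→59/100; 41/100+59/100→1. L = 139/50 ≈ 2.7800.
Efficiency = H/L = 2.7532/2.7800 = 99.0%.

99.0%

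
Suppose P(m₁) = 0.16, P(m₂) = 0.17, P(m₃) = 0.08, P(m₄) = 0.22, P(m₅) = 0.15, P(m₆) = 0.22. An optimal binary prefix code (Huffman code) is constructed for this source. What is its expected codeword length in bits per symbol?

Repeatedly combine the two least-probable nodes; the expected code length is the sum of the merged weights.
merge 2/25 + 3/20 → 23/100
merge 4/25 + 17/100 → 33/100
merge 11/50 + 11/50 → 11/25
merge 23/100 + 33/100 → 14/25
merge 11/25 + 14/25 → 1
L = 23/100 + 33/100 + 11/25 + 14/25 + 1 = 64/25 = 2.56 bits/symbol.

2.56 bits/symbol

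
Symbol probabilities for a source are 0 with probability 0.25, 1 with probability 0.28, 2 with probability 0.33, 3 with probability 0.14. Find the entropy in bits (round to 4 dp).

H = −Σ pᵢ log₂ pᵢ.
−0.25·log₂(0.25) = 0.5000
−0.28·log₂(0.28) = 0.5142
−0.33·log₂(0.33) = 0.5278
−0.14·log₂(0.14) = 0.3971
Sum ≈ 1.9392 → 1.9392 bits.

1.9392 bits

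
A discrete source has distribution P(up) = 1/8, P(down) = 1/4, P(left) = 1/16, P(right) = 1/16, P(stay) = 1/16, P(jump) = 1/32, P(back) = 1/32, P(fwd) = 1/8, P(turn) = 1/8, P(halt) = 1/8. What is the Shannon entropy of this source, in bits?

Each probability is a power of 1/2, so log₂(1/p) is an integer.
H = Σ p·log₂(1/p) = 1/8·3 + 1/4·2 + 1/16·4 + 1/16·4 + 1/16·4 + 1/32·5 + 1/32·5 + 1/8·3 + 1/8·3 + 1/8·3 = 3.0625 bits.

3.0625 bits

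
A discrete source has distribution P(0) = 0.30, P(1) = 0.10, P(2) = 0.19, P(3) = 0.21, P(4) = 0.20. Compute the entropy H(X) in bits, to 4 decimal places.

2.2457 bits

H = −Σ pᵢ log₂ pᵢ.
−0.30·log₂(0.30) = 0.5211
−0.10·log₂(0.10) = 0.3322
−0.19·log₂(0.19) = 0.4552
−0.21·log₂(0.21) = 0.4728
−0.20·log₂(0.20) = 0.4644
Sum ≈ 2.2457 → 2.2457 bits.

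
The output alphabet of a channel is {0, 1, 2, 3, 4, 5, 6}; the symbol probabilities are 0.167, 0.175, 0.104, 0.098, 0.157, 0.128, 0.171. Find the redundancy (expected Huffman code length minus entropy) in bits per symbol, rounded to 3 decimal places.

Entropy H = −Σ p log₂ p ≈ 2.7739 bits.
Huffman merges: 49/500+13/125→101/500; 16/125+157/1000→57/200; 167/1000+171/1000→169/500; 7/40+101/500→377/1000; 57/200+169/500→623/1000; 377/1000+623/1000→1. L = 113/40 ≈ 2.8250.
L − H = 2.8250 − 2.7739 = 0.051 bits.

0.051 bits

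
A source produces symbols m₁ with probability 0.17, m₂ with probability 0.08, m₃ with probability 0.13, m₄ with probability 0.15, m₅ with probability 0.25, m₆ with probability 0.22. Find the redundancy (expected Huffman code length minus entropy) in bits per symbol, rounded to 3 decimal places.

Entropy H = −Σ p log₂ p ≈ 2.4999 bits.
Huffman merges: 2/25+13/100→21/100; 3/20+17/100→8/25; 21/100+11/50→43/100; 1/4+8/25→57/100; 43/100+57/100→1. L = 253/100 ≈ 2.5300.
L − H = 2.5300 − 2.4999 = 0.030 bits.

0.030 bits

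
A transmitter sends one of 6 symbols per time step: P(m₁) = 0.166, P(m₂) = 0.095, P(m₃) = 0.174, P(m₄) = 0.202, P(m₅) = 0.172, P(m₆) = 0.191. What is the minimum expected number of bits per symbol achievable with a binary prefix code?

Repeatedly combine the two least-probable nodes; the expected code length is the sum of the merged weights.
merge 19/200 + 83/500 → 261/1000
merge 43/250 + 87/500 → 173/500
merge 191/1000 + 101/500 → 393/1000
merge 261/1000 + 173/500 → 607/1000
merge 393/1000 + 607/1000 → 1
L = 261/1000 + 173/500 + 393/1000 + 607/1000 + 1 = 2607/1000 = 2.607 bits/symbol.

2.607 bits/symbol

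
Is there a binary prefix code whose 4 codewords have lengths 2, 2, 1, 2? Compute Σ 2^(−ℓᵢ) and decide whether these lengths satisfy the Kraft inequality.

With common denominator 2^2 = 4: Σ 2^(−ℓᵢ) = 1/4 + 1/4 + 2/4 + 1/4 = 5/4 = 1.25.
Kraft's inequality requires Σ ≤ 1; here Σ = 1.25 > 1, so no such prefix code exists.

1.25; no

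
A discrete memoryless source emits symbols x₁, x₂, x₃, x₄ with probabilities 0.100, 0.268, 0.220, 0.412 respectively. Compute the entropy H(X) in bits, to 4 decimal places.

1.8489 bits

H = −Σ pᵢ log₂ pᵢ.
−0.100·log₂(0.100) = 0.3322
−0.268·log₂(0.268) = 0.5091
−0.220·log₂(0.220) = 0.4806
−0.412·log₂(0.412) = 0.5271
Sum ≈ 1.8489 → 1.8489 bits.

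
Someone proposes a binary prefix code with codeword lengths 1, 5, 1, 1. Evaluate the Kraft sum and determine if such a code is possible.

With common denominator 2^5 = 32: Σ 2^(−ℓᵢ) = 16/32 + 1/32 + 16/32 + 16/32 = 49/32 = 1.53125.
Kraft's inequality requires Σ ≤ 1; here Σ = 1.53125 > 1, so no such prefix code exists.

1.53125; no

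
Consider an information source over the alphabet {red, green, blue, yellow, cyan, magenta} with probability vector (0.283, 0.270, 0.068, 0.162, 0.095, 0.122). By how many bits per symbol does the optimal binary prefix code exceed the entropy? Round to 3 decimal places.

0.040 bits

Entropy H = −Σ p log₂ p ≈ 2.4074 bits.
Huffman merges: 17/250+19/200→163/1000; 61/500+81/500→71/250; 163/1000+27/100→433/1000; 283/1000+71/250→567/1000; 433/1000+567/1000→1. L = 2447/1000 ≈ 2.4470.
L − H = 2.4470 − 2.4074 = 0.040 bits.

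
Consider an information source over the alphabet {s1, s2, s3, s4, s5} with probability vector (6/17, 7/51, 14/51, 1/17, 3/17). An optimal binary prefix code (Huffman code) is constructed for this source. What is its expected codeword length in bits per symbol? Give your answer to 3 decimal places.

Repeatedly combine the two least-probable nodes; the expected code length is the sum of the merged weights.
merge 1/17 + 7/51 → 10/51
merge 3/17 + 10/51 → 19/51
merge 14/51 + 6/17 → 32/51
merge 19/51 + 32/51 → 1
L = 10/51 + 19/51 + 32/51 + 1 = 112/51 ≈ 2.196 bits/symbol.

2.196 bits/symbol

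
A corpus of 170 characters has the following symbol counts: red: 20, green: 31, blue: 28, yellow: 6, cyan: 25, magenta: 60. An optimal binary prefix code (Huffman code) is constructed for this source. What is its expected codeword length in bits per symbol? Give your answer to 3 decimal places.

2.447 bits/symbol

Probabilities are the counts divided by 170.
Repeatedly combine the two least-probable nodes; the expected code length is the sum of the merged weights.
merge 3/85 + 2/17 → 13/85
merge 5/34 + 13/85 → 3/10
merge 14/85 + 31/170 → 59/170
merge 3/10 + 59/170 → 11/17
merge 6/17 + 11/17 → 1
L = 13/85 + 3/10 + 59/170 + 11/17 + 1 = 208/85 ≈ 2.447 bits/symbol.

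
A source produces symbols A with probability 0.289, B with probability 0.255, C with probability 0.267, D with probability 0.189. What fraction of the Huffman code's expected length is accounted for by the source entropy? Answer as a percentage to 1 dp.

99.2%

Entropy H = −Σ p log₂ p ≈ 1.9832 bits.
Huffman merges: 189/1000+51/200→111/250; 267/1000+289/1000→139/250; 111/250+139/250→1. L = 2 ≈ 2.0000.
Efficiency = H/L = 1.9832/2.0000 = 99.2%.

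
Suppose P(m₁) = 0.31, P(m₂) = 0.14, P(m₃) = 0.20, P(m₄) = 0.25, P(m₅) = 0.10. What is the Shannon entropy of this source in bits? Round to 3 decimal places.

H = −Σ pᵢ log₂ pᵢ.
−0.31·log₂(0.31) = 0.5238
−0.14·log₂(0.14) = 0.3971
−0.20·log₂(0.20) = 0.4644
−0.25·log₂(0.25) = 0.5000
−0.10·log₂(0.10) = 0.3322
Sum ≈ 2.2175 → 2.217 bits.

2.217 bits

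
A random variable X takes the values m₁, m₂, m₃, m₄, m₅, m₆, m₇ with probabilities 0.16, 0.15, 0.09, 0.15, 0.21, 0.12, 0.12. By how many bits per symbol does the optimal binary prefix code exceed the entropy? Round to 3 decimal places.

Entropy H = −Σ p log₂ p ≈ 2.7637 bits.
Huffman merges: 9/100+3/25→21/100; 3/25+3/20→27/100; 3/20+4/25→31/100; 21/100+21/100→21/50; 27/100+31/100→29/50; 21/50+29/50→1. L = 279/100 ≈ 2.7900.
L − H = 2.7900 − 2.7637 = 0.026 bits.

0.026 bits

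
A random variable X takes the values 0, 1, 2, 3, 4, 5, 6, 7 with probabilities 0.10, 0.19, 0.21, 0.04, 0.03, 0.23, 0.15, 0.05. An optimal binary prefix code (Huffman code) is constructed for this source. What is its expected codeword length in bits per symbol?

2.75 bits/symbol

Repeatedly combine the two least-probable nodes; the expected code length is the sum of the merged weights.
merge 3/100 + 1/25 → 7/100
merge 1/20 + 7/100 → 3/25
merge 1/10 + 3/25 → 11/50
merge 3/20 + 19/100 → 17/50
merge 21/100 + 11/50 → 43/100
merge 23/100 + 17/50 → 57/100
merge 43/100 + 57/100 → 1
L = 7/100 + 3/25 + 11/50 + 17/50 + 43/100 + 57/100 + 1 = 11/4 = 2.75 bits/symbol.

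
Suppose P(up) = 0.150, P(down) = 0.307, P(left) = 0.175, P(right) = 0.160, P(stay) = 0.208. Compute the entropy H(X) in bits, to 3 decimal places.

2.268 bits

H = −Σ pᵢ log₂ pᵢ.
−0.150·log₂(0.150) = 0.4105
−0.307·log₂(0.307) = 0.5230
−0.175·log₂(0.175) = 0.4401
−0.160·log₂(0.160) = 0.4230
−0.208·log₂(0.208) = 0.4712
Sum ≈ 2.2678 → 2.268 bits.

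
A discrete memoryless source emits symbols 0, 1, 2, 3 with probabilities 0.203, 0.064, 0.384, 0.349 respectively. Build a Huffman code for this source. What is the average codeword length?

1.883 bits/symbol

Repeatedly combine the two least-probable nodes; the expected code length is the sum of the merged weights.
merge 8/125 + 203/1000 → 267/1000
merge 267/1000 + 349/1000 → 77/125
merge 48/125 + 77/125 → 1
L = 267/1000 + 77/125 + 1 = 1883/1000 = 1.883 bits/symbol.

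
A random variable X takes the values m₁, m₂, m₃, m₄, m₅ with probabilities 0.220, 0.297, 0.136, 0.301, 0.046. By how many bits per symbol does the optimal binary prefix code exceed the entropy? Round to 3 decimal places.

Entropy H = −Σ p log₂ p ≈ 2.1179 bits.
Huffman merges: 23/500+17/125→91/500; 91/500+11/50→201/500; 297/1000+301/1000→299/500; 201/500+299/500→1. L = 1091/500 ≈ 2.1820.
L − H = 2.1820 − 2.1179 = 0.064 bits.

0.064 bits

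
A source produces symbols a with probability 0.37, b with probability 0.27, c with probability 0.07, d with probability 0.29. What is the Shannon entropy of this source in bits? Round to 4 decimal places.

1.8272 bits

H = −Σ pᵢ log₂ pᵢ.
−0.37·log₂(0.37) = 0.5307
−0.27·log₂(0.27) = 0.5100
−0.07·log₂(0.07) = 0.2686
−0.29·log₂(0.29) = 0.5179
Sum ≈ 1.8272 → 1.8272 bits.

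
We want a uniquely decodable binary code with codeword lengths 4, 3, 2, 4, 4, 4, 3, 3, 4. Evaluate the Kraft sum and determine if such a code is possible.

0.9375; yes

With common denominator 2^4 = 16: Σ 2^(−ℓᵢ) = 1/16 + 2/16 + 4/16 + 1/16 + 1/16 + 1/16 + 2/16 + 2/16 + 1/16 = 15/16 = 0.9375.
Kraft's inequality requires Σ ≤ 1; here Σ = 0.9375 ≤ 1, so such a prefix code exists.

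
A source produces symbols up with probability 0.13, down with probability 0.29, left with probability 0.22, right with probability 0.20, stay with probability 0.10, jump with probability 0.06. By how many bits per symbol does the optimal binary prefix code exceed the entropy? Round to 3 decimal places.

0.029 bits

Entropy H = −Σ p log₂ p ≈ 2.4212 bits.
Huffman merges: 3/50+1/10→4/25; 13/100+4/25→29/100; 1/5+11/50→21/50; 29/100+29/100→29/50; 21/50+29/50→1. L = 49/20 ≈ 2.4500.
L − H = 2.4500 − 2.4212 = 0.029 bits.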